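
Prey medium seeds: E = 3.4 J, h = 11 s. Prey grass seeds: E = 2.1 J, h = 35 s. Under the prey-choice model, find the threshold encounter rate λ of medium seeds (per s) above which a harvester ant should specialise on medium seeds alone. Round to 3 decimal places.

At the threshold, the rate on medium seeds alone equals the profitability of grass seeds: λ·3.4/(1 + λ·11) = 2.1/35 = 0.06.
Rearranging, λ(3.4 − 0.06×11) = 0.06, so λ = 0.06/2.74 = 0.0219 per s.

0.022 per s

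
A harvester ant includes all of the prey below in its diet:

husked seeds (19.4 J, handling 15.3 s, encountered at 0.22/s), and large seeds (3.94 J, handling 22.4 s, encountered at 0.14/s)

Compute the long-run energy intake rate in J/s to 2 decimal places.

0.64 J/s

R = Σλ_iE_i / (1 + Σλ_ih_i)
Numerator: 0.22×19.4 + 0.14×3.94 = 4.82
Denominator: 1 + 0.22×15.3 + 0.14×22.4 = 7.502
R = 4.82/7.502 = 0.6424 J/s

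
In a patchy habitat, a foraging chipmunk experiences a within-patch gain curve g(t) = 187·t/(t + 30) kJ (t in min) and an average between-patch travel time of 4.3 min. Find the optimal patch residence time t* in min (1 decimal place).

Maximise g(t)/(T+t): set derivative to zero → g'(t)(T+t) = g(t).
g'(t) = 187·30/(t + 30)². Setting 187·30/(t+30)² = 187t/[(t+30)(4.3+t)] gives 30(4.3+t) = t(t+30), so t² = 30×4.3 = 129.
t* = √129 = 11.36 min.

11.4 min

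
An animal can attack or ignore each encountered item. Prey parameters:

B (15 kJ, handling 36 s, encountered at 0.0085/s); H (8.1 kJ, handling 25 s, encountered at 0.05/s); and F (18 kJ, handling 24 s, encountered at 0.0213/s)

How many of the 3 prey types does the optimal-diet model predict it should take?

3

Profitabilities (E/h, kJ/s): F 0.75, B 0.417, H 0.324. Add prey in this order while the next type's profitability exceeds the intake rate on those already taken.
Rate on top 1: 0.2537. B: 0.417 > 0.2537 → include.
Rate on top 2: 0.2811. H: 0.324 > 0.2811 → include.
Optimal diet: F, B, H — 3 of 3 types.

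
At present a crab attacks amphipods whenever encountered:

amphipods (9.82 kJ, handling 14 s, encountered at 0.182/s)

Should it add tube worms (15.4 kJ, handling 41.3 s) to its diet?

Current rate: (0.182×9.82)/(1 + 0.182×14) = 0.5037 kJ/s.
Profitability of tube worms: 15.4/41.3 = 0.3729 kJ/s.
0.3729 < 0.5037, so adding tube worms would lower the average — exclude it.

No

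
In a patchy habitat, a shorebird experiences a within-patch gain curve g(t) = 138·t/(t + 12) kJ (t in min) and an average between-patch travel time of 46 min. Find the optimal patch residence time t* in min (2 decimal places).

Optimal t* satisfies g'(t*) = g(t*)/(T + t*).
g'(t) = 138·12/(t + 12)². Setting 138·12/(t+12)² = 138t/[(t+12)(46+t)] gives 12(46+t) = t(t+12), so t² = 12×46 = 552.
t* = √552 = 23.49 min.

23.49 min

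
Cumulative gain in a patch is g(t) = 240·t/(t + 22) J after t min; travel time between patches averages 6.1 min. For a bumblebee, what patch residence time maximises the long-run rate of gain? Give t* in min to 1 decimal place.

Optimal t* satisfies g'(t*) = g(t*)/(T + t*).
g'(t) = 240·22/(t + 22)². Setting 240·22/(t+22)² = 240t/[(t+22)(6.1+t)] gives 22(6.1+t) = t(t+22), so t² = 22×6.1 = 134.2.
t* = √134.2 = 11.58 min.

11.6 min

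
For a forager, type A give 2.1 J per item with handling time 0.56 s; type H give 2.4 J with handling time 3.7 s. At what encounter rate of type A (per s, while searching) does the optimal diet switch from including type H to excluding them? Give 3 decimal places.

0.373 per s

At the threshold, the rate on type A alone equals the profitability of type H: λ·2.1/(1 + λ·0.56) = 2.4/3.7 = 0.6486.
Rearranging, λ(2.1 − 0.6486×0.56) = 0.6486, so λ = 0.6486/1.737 = 0.3735 per s.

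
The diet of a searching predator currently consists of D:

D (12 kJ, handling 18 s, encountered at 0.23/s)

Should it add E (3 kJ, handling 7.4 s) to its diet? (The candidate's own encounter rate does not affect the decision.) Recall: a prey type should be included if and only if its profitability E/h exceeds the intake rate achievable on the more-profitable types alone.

No

Intake rate on the current diet: R = (0.23×12) / (1 + 0.23×18) = 2.76/5.14 = 0.537 kJ/s.
E: E/h = 3/7.4 = 0.4054 kJ/s.
Since 0.4054 < R, time spent handling E is better spent searching.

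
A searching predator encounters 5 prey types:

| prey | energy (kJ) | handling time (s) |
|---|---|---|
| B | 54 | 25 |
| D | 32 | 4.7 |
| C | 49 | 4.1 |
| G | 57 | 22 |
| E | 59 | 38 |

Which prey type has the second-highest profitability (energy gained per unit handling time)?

Profitability E/h (kJ/s): B = 54/25 = 2.16, D = 32/4.7 = 6.81, C = 49/4.1 = 12, G = 57/22 = 2.59, E = 59/38 = 1.55.
Ranked: C > D > G > B > E.

D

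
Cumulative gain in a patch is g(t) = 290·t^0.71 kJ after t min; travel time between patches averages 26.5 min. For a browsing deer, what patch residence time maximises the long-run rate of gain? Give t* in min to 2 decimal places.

64.88 min

Optimal t* satisfies g'(t*) = g(t*)/(T + t*).
g'(t) = 0.71·290·t^-0.29. Setting 0.71·290·t^-0.29 = 290·t^0.71/(26.5+t) gives 0.71(26.5+t) = t, so 0.29·t = 0.71×26.5.
t* = 0.71×26.5/0.29 = 64.88 min.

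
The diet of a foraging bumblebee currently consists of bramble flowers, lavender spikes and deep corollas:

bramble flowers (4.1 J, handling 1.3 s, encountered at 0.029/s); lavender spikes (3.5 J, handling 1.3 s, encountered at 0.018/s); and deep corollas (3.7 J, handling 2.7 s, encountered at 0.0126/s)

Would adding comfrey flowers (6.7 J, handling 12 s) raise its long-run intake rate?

Yes

Intake rate on the current diet: R = (0.029×4.1 + 0.018×3.5 + 0.0126×3.7) / (1 + 0.029×1.3 + 0.018×1.3 + 0.0126×2.7) = 0.2285/1.095 = 0.2087 J/s.
comfrey flowers: E/h = 6.7/12 = 0.5583 J/s.
Since 0.5583 > R, including comfrey flowers increases the long-run rate.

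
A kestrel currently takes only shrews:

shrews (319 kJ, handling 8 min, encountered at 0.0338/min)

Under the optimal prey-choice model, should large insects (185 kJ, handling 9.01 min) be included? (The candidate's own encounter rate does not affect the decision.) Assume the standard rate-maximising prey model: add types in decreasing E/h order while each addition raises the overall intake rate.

Yes

On shrews alone, R = ΣλE/(1+Σλh) = 10.78/1.27 = 8.487 kJ/min.
Profitability of large insects: 185/9.01 = 20.53 kJ/min.
20.53 > 8.487, so adding large insects raises the average — include it.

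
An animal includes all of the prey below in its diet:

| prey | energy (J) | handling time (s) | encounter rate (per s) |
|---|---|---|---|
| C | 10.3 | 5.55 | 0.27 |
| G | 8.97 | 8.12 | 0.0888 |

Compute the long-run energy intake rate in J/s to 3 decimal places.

Energy encountered per unit search time: 0.27×10.3 + 0.0888×8.97 = 3.578 J/s.
Handling time per unit search time: 0.27×5.55 + 0.0888×8.12 = 2.22.
Rate = 3.578/(1 + 2.22) = 1.111 J/s.

1.111 J/s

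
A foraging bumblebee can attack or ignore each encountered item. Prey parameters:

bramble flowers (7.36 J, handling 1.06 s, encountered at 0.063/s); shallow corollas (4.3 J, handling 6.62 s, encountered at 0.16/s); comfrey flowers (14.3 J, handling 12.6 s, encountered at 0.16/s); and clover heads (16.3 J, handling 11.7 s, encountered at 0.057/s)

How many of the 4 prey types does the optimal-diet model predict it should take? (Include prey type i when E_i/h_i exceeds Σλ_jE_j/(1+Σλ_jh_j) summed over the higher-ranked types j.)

E/h in descending order: bramble flowers 6.94, clover heads 1.39, comfrey flowers 1.13, shallow corollas 0.65 J/s. The optimal diet is the largest prefix of this list for which every included type satisfies E_i/h_i > R on the types above it.
Rate on top 1: 0.4347. clover heads: 1.39 > 0.4347 → include.
Rate on top 2: 0.8034. comfrey flowers: 1.13 > 0.8034 → include.
Rate on top 3: 0.9816. shallow corollas: 0.65 < 0.9816 → exclude; stop.
Optimal diet: bramble flowers, clover heads, comfrey flowers — 3 of 4 types.

3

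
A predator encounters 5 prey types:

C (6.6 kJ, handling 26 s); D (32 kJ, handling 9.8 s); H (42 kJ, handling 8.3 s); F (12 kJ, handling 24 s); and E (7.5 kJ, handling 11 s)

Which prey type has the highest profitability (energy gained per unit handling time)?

H

Profitability E/h (kJ/s): C = 6.6/26 = 0.254, D = 32/9.8 = 3.27, H = 42/8.3 = 5.06, F = 12/24 = 0.5, E = 7.5/11 = 0.682.
Ranked: H > D > E > F > C.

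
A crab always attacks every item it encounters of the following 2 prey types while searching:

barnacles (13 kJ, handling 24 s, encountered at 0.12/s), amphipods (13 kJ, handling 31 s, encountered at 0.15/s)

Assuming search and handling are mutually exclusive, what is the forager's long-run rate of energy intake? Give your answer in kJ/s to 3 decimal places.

R = Σλ_iE_i / (1 + Σλ_ih_i)
Numerator: 0.12×13 + 0.15×13 = 3.51
Denominator: 1 + 0.12×24 + 0.15×31 = 8.53
R = 3.51/8.53 = 0.4115 kJ/s

0.411 kJ/s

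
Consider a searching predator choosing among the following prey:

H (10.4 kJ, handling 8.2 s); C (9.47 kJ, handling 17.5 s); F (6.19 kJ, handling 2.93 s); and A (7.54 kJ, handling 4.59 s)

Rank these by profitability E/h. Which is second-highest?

In descending order of E/h:
F: 6.19/2.93 = 2.11 kJ/s
A: 7.54/4.59 = 1.64 kJ/s
H: 10.4/8.2 = 1.27 kJ/s
C: 9.47/17.5 = 0.541 kJ/s

A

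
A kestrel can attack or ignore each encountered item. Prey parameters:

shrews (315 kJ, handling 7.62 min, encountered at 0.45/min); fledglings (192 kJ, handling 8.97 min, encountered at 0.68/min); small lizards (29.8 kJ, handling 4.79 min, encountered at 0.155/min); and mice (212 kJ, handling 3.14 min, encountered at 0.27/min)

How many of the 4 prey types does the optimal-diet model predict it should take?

Profitabilities (E/h, kJ/min): mice 67.5, shrews 41.3, fledglings 21.4, small lizards 6.22. Add prey in this order while the next type's profitability exceeds the intake rate on those already taken.
Rate on top 1: 30.98. shrews: 41.3 > 30.98 → include.
Rate on top 2: 37.71. fledglings: 21.4 < 37.71 → exclude; stop.
Optimal diet: mice, shrews — 2 of 4 types.

2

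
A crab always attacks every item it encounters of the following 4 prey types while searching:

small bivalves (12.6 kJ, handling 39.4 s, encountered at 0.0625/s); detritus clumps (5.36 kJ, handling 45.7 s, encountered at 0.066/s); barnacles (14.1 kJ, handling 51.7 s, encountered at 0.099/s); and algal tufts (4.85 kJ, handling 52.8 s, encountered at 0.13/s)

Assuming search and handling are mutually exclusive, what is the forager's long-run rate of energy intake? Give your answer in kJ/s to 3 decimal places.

R = (0.0625×12.6 + 0.066×5.36 + 0.099×14.1 + 0.13×4.85) / (1 + 0.0625×39.4 + 0.066×45.7 + 0.099×51.7 + 0.13×52.8) = 3.168/18.46 = 0.1716 kJ/s.

0.172 kJ/s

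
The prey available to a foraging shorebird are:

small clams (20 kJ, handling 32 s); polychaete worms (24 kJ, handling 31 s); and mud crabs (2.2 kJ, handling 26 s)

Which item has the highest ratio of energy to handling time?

Profitability E/h (kJ/s): small clams = 20/32 = 0.625, polychaete worms = 24/31 = 0.774, mud crabs = 2.2/26 = 0.0846.
Ranked: polychaete worms > small clams > mud crabs.

polychaete worms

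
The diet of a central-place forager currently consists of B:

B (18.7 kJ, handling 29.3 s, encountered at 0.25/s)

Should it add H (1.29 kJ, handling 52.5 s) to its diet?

Intake rate on the current diet: R = (0.25×18.7) / (1 + 0.25×29.3) = 4.675/8.325 = 0.5616 kJ/s.
Profitability of H: 1.29/52.5 = 0.02457 kJ/s.
0.02457 < 0.5616, so adding H would lower the average — exclude it.

No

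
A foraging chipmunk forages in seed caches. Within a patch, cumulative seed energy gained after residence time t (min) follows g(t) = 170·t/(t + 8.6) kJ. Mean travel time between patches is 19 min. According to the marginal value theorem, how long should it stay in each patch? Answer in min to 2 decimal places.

Optimal t* satisfies g'(t*) = g(t*)/(T + t*).
g'(t) = 170·8.6/(t + 8.6)². Setting 170·8.6/(t+8.6)² = 170t/[(t+8.6)(19+t)] gives 8.6(19+t) = t(t+8.6), so t² = 8.6×19 = 163.4.
t* = √163.4 = 12.78 min.

12.78 min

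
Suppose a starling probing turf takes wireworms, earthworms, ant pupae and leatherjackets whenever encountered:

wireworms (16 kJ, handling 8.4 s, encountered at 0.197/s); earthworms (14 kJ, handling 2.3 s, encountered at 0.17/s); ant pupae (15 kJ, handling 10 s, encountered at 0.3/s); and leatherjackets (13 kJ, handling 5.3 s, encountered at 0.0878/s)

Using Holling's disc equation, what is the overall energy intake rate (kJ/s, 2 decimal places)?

1.72 kJ/s

R = Σλ_iE_i / (1 + Σλ_ih_i)
Numerator: 0.197×16 + 0.17×14 + 0.3×15 + 0.0878×13 = 11.17
Denominator: 1 + 0.197×8.4 + 0.17×2.3 + 0.3×10 + 0.0878×5.3 = 6.511
R = 11.17/6.511 = 1.716 kJ/s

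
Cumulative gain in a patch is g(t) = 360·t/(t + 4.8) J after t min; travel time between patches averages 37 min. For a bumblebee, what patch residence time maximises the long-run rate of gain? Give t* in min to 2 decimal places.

13.33 min

By the marginal value theorem, leave when the instantaneous gain rate g'(t) equals the habitat-wide average g(t)/(T + t).
g'(t) = 360·4.8/(t + 4.8)². Setting 360·4.8/(t+4.8)² = 360t/[(t+4.8)(37+t)] gives 4.8(37+t) = t(t+4.8), so t² = 4.8×37 = 177.6.
t* = √177.6 = 13.33 min.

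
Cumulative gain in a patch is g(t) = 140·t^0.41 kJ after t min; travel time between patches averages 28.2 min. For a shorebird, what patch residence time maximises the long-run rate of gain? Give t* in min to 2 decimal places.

19.60 min

Maximise g(t)/(T+t): set derivative to zero → g'(t)(T+t) = g(t).
g'(t) = 0.41·140·t^-0.59. Setting 0.41·140·t^-0.59 = 140·t^0.41/(28.2+t) gives 0.41(28.2+t) = t, so 0.59·t = 0.41×28.2.
t* = 0.41×28.2/0.59 = 19.6 min.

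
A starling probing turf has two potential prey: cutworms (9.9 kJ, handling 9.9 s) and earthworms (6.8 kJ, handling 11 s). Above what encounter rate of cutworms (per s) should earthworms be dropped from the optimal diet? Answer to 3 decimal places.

0.164 per s

The zero-one rule: include earthworms iff E₂/h₂ > λE₁/(1+λh₁). Equality gives the switch point.
λE₁h₂ = E₂ + λE₂h₁ ⇒ λ = E₂/(E₁h₂ − E₂h₁) = 6.8/(108.9 − 67.32) = 0.1635 per s.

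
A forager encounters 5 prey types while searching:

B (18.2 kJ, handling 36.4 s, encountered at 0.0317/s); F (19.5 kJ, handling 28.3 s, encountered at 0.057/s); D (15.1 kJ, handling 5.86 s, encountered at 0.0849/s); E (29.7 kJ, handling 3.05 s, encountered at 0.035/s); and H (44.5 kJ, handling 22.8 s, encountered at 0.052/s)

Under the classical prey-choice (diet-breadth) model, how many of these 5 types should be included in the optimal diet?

E/h in descending order: E 9.74, D 2.58, H 1.95, F 0.689, B 0.5 kJ/s. The optimal diet is the largest prefix of this list for which every included type satisfies E_i/h_i > R on the types above it.
Rate on top 1: 0.9392. D: 2.58 > 0.9392 → include.
Rate on top 2: 1.447. H: 1.95 > 1.447 → include.
Rate on top 3: 1.662. F: 0.689 < 1.662 → exclude; stop.
Optimal diet: E, D, H — 3 of 5 types.

3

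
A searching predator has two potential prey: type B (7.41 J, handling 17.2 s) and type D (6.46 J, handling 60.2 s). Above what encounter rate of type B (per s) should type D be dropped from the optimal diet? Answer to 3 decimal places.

0.019 per s

At the threshold, the rate on type B alone equals the profitability of type D: λ·7.41/(1 + λ·17.2) = 6.46/60.2 = 0.1073.
Rearranging, λ(7.41 − 0.1073×17.2) = 0.1073, so λ = 0.1073/5.564 = 0.01929 per s.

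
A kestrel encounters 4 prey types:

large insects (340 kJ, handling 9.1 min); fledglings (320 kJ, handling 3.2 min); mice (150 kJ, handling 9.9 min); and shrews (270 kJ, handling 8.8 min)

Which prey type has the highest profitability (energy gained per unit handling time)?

fledglings

Profitability E/h (kJ/min): large insects = 340/9.1 = 37.4, fledglings = 320/3.2 = 100, mice = 150/9.9 = 15.2, shrews = 270/8.8 = 30.7.
Ranked: fledglings > large insects > shrews > mice.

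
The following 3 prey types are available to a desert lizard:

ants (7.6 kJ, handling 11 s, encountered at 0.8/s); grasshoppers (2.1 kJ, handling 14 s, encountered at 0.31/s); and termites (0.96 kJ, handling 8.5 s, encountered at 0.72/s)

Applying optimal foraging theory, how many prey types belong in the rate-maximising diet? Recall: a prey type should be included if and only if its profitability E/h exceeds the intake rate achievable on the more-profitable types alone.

1

Profitabilities (E/h, kJ/s): ants 0.691, grasshoppers 0.15, termites 0.113. Add prey in this order while the next type's profitability exceeds the intake rate on those already taken.
Rate on top 1: 0.6204. grasshoppers: 0.15 < 0.6204 → exclude; stop.
Optimal diet: ants — 1 of 3 types.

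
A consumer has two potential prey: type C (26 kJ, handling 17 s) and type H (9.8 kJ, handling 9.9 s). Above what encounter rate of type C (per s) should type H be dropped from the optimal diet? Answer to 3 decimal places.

Drop type H once their profitability E₂/h₂ falls below the rate achievable on type C alone: E₂/h₂ = λE₁/(1 + λh₁).
Solve for λ: λE₁h₂ = E₂(1 + λh₁) → λ(E₁h₂ − E₂h₁) = E₂ → λ = E₂/(E₁h₂ − E₂h₁).
λ = 9.8/(26×9.9 − 9.8×17) = 9.8/90.8 = 0.1079 per s.

0.108 per s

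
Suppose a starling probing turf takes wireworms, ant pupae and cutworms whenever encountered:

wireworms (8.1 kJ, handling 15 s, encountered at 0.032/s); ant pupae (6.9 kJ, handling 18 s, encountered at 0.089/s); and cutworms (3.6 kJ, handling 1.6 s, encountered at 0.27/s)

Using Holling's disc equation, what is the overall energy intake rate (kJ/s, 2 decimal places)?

0.53 kJ/s

R = (0.032×8.1 + 0.089×6.9 + 0.27×3.6) / (1 + 0.032×15 + 0.089×18 + 0.27×1.6) = 1.845/3.514 = 0.5251 kJ/s.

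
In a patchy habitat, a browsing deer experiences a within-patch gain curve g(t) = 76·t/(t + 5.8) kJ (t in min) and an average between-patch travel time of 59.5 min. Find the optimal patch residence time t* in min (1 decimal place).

18.6 min

By the marginal value theorem, leave when the instantaneous gain rate g'(t) equals the habitat-wide average g(t)/(T + t).
g'(t) = 76·5.8/(t + 5.8)². Setting 76·5.8/(t+5.8)² = 76t/[(t+5.8)(59.5+t)] gives 5.8(59.5+t) = t(t+5.8), so t² = 5.8×59.5 = 345.1.
t* = √345.1 = 18.58 min.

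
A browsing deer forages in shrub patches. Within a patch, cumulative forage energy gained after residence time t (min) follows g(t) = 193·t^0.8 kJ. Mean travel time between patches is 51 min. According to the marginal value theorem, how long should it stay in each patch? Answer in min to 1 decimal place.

204.0 min

Optimal t* satisfies g'(t*) = g(t*)/(T + t*).
g'(t) = 0.8·193·t^-0.2. Setting 0.8·193·t^-0.2 = 193·t^0.8/(51+t) gives 0.8(51+t) = t, so 0.20·t = 0.8×51.
t* = 0.8×51/0.20 = 204 min.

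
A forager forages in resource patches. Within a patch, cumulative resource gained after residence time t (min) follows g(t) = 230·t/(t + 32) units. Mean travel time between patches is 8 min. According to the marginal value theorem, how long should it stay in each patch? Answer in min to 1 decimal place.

Maximise g(t)/(T+t): set derivative to zero → g'(t)(T+t) = g(t).
g'(t) = 230·32/(t + 32)². Setting 230·32/(t+32)² = 230t/[(t+32)(8+t)] gives 32(8+t) = t(t+32), so t² = 32×8 = 256.
t* = √256 = 16 min.

16.0 min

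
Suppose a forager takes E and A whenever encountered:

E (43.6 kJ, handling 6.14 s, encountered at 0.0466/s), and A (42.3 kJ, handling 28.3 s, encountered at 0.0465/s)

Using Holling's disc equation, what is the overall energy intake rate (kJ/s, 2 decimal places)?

R = (0.0466×43.6 + 0.0465×42.3) / (1 + 0.0466×6.14 + 0.0465×28.3) = 3.999/2.602 = 1.537 kJ/s.

1.54 kJ/s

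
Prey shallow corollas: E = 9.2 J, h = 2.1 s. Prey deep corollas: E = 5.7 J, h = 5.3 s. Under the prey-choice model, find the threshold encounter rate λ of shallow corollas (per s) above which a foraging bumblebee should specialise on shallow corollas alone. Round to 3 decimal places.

0.155 per s

Drop deep corollas once their profitability E₂/h₂ falls below the rate achievable on shallow corollas alone: E₂/h₂ = λE₁/(1 + λh₁).
Solve for λ: λE₁h₂ = E₂(1 + λh₁) → λ(E₁h₂ − E₂h₁) = E₂ → λ = E₂/(E₁h₂ − E₂h₁).
λ = 5.7/(9.2×5.3 − 5.7×2.1) = 5.7/36.79 = 0.1549 per s.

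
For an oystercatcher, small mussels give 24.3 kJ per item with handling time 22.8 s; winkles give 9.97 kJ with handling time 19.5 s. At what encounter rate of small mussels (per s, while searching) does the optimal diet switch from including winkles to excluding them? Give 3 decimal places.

At the threshold, the rate on small mussels alone equals the profitability of winkles: λ·24.3/(1 + λ·22.8) = 9.97/19.5 = 0.5113.
Rearranging, λ(24.3 − 0.5113×22.8) = 0.5113, so λ = 0.5113/12.64 = 0.04044 per s.

0.040 per s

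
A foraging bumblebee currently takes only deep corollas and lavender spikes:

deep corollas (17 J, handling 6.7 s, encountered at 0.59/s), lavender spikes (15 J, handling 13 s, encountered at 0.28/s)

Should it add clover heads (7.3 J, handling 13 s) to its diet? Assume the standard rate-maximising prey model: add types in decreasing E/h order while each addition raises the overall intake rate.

No

Intake rate on the current diet: R = (0.59×17 + 0.28×15) / (1 + 0.59×6.7 + 0.28×13) = 14.23/8.593 = 1.656 J/s.
Profitability of clover heads: 7.3/13 = 0.5615 J/s.
Since 0.5615 < R, time spent handling clover heads is better spent searching.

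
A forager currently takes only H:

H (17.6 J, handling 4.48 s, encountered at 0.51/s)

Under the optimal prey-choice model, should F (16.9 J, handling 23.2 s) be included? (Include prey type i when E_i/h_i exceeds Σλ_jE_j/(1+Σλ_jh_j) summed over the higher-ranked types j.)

No

Current rate: (0.51×17.6)/(1 + 0.51×4.48) = 2.733 J/s.
F: E/h = 16.9/23.2 = 0.7284 J/s.
0.7284 < 2.733, so adding F would lower the average — exclude it.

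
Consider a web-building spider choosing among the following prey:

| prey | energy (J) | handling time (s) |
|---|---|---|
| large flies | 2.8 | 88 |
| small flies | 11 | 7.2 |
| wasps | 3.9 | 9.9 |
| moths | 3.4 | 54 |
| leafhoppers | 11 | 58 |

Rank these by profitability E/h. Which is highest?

small flies

Profitability E/h (J/s): large flies = 2.8/88 = 0.0318, small flies = 11/7.2 = 1.53, wasps = 3.9/9.9 = 0.394, moths = 3.4/54 = 0.063, leafhoppers = 11/58 = 0.19.
Ranked: small flies > wasps > leafhoppers > moths > large flies.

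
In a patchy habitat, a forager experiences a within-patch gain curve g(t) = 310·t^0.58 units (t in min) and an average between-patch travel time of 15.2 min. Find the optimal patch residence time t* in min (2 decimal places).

20.99 min

Optimal t* satisfies g'(t*) = g(t*)/(T + t*).
g'(t) = 0.58·310·t^-0.42. Setting 0.58·310·t^-0.42 = 310·t^0.58/(15.2+t) gives 0.58(15.2+t) = t, so 0.42·t = 0.58×15.2.
t* = 0.58×15.2/0.42 = 20.99 min.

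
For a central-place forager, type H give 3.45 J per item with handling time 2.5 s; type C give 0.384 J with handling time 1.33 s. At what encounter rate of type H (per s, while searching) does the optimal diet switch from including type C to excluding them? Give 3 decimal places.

The zero-one rule: include type C iff E₂/h₂ > λE₁/(1+λh₁). Equality gives the switch point.
λE₁h₂ = E₂ + λE₂h₁ ⇒ λ = E₂/(E₁h₂ − E₂h₁) = 0.384/(4.589 − 0.96) = 0.1058 per s.

0.106 per s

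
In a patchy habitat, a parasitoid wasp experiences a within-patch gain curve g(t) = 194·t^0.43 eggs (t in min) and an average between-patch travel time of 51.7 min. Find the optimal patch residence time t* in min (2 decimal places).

By the marginal value theorem, leave when the instantaneous gain rate g'(t) equals the habitat-wide average g(t)/(T + t).
g'(t) = 0.43·194·t^-0.57. Setting 0.43·194·t^-0.57 = 194·t^0.43/(51.7+t) gives 0.43(51.7+t) = t, so 0.57·t = 0.43×51.7.
t* = 0.43×51.7/0.57 = 39 min.

39.00 min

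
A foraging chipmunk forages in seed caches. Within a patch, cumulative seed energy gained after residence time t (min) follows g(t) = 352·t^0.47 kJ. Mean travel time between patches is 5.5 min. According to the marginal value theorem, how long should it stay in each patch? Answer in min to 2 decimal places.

Optimal t* satisfies g'(t*) = g(t*)/(T + t*).
g'(t) = 0.47·352·t^-0.53. Setting 0.47·352·t^-0.53 = 352·t^0.47/(5.5+t) gives 0.47(5.5+t) = t, so 0.53·t = 0.47×5.5.
t* = 0.47×5.5/0.53 = 4.877 min.

4.88 min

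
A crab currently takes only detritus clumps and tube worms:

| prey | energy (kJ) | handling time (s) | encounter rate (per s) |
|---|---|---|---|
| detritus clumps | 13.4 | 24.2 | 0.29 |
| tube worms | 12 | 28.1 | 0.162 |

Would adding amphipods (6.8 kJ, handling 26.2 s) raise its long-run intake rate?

Intake rate on the current diet: R = (0.29×13.4 + 0.162×12) / (1 + 0.29×24.2 + 0.162×28.1) = 5.83/12.57 = 0.4638 kJ/s.
Profitability of amphipods: 6.8/26.2 = 0.2595 kJ/s.
Since 0.2595 < R, time spent handling amphipods is better spent searching.

No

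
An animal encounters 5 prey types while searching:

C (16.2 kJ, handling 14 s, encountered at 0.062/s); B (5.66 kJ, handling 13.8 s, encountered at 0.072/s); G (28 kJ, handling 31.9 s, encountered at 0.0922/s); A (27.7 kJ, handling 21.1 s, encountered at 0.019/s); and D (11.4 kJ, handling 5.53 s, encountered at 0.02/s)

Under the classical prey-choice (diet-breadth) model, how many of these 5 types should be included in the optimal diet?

4

E/h in descending order: D 2.06, A 1.31, C 1.16, G 0.878, B 0.41 kJ/s. The optimal diet is the largest prefix of this list for which every included type satisfies E_i/h_i > R on the types above it.
Rate on top 1: 0.2053. A: 1.31 > 0.2053 → include.
Rate on top 2: 0.499. C: 1.16 > 0.499 → include.
Rate on top 3: 0.7391. G: 0.878 > 0.7391 → include.
Rate on top 4: 0.8157. B: 0.41 < 0.8157 → exclude; stop.
Optimal diet: D, A, C, G — 4 of 5 types.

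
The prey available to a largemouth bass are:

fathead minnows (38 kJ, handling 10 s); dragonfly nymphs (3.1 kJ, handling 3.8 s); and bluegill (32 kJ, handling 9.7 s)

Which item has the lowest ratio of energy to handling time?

dragonfly nymphs

Profitability E/h (kJ/s): fathead minnows = 38/10 = 3.8, dragonfly nymphs = 3.1/3.8 = 0.816, bluegill = 32/9.7 = 3.3.
Ranked: fathead minnows > bluegill > dragonfly nymphs.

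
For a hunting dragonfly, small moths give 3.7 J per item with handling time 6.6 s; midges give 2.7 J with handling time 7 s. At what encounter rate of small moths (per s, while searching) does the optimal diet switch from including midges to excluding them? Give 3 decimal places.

At the threshold, the rate on small moths alone equals the profitability of midges: λ·3.7/(1 + λ·6.6) = 2.7/7 = 0.3857.
Rearranging, λ(3.7 − 0.3857×6.6) = 0.3857, so λ = 0.3857/1.154 = 0.3342 per s.

0.334 per s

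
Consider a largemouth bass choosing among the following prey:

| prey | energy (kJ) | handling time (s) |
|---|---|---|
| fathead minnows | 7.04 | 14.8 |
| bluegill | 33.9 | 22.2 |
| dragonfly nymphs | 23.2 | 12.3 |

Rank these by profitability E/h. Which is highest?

In descending order of E/h:
dragonfly nymphs: 23.2/12.3 = 1.89 kJ/s
bluegill: 33.9/22.2 = 1.53 kJ/s
fathead minnows: 7.04/14.8 = 0.476 kJ/s

dragonfly nymphs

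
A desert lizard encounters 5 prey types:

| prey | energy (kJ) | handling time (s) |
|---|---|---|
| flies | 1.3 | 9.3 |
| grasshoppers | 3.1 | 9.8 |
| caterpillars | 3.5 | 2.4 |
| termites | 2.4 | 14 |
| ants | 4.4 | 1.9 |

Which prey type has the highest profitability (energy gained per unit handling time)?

ants

In descending order of E/h:
ants: 4.4/1.9 = 2.32 kJ/s
caterpillars: 3.5/2.4 = 1.46 kJ/s
grasshoppers: 3.1/9.8 = 0.316 kJ/s
termites: 2.4/14 = 0.171 kJ/s
flies: 1.3/9.3 = 0.14 kJ/s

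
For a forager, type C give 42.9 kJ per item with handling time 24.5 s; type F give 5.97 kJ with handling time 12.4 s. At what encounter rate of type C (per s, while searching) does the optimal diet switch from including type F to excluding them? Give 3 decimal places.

0.015 per s

The zero-one rule: include type F iff E₂/h₂ > λE₁/(1+λh₁). Equality gives the switch point.
λE₁h₂ = E₂ + λE₂h₁ ⇒ λ = E₂/(E₁h₂ − E₂h₁) = 5.97/(532 − 146.3) = 0.01548 per s.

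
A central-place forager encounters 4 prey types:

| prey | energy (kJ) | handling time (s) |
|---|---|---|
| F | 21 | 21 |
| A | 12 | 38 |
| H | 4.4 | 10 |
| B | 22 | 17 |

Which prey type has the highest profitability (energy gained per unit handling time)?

In descending order of E/h:
B: 22/17 = 1.29 kJ/s
F: 21/21 = 1 kJ/s
H: 4.4/10 = 0.44 kJ/s
A: 12/38 = 0.316 kJ/s

B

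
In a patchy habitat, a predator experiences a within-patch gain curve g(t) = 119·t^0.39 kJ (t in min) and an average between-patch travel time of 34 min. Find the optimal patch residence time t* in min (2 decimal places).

Optimal t* satisfies g'(t*) = g(t*)/(T + t*).
g'(t) = 0.39·119·t^-0.61. Setting 0.39·119·t^-0.61 = 119·t^0.39/(34+t) gives 0.39(34+t) = t, so 0.61·t = 0.39×34.
t* = 0.39×34/0.61 = 21.74 min.

21.74 min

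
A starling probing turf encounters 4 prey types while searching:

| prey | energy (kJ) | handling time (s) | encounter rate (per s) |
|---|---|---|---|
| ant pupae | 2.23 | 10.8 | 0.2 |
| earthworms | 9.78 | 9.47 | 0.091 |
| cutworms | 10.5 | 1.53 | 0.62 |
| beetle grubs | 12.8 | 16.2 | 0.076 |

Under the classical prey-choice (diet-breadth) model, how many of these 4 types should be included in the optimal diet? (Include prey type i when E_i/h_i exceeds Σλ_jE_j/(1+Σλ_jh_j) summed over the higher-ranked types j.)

E/h in descending order: cutworms 6.86, earthworms 1.03, beetle grubs 0.79, ant pupae 0.206 kJ/s. The optimal diet is the largest prefix of this list for which every included type satisfies E_i/h_i > R on the types above it.
Rate on top 1: 3.341. earthworms: 1.03 < 3.341 → exclude; stop.
Optimal diet: cutworms — 1 of 4 types.

1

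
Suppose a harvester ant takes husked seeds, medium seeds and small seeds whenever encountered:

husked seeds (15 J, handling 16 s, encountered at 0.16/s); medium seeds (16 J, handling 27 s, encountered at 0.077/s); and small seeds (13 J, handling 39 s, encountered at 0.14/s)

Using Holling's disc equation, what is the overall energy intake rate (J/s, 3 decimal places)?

0.491 J/s

R = (0.16×15 + 0.077×16 + 0.14×13) / (1 + 0.16×16 + 0.077×27 + 0.14×39) = 5.452/11.1 = 0.4912 J/s.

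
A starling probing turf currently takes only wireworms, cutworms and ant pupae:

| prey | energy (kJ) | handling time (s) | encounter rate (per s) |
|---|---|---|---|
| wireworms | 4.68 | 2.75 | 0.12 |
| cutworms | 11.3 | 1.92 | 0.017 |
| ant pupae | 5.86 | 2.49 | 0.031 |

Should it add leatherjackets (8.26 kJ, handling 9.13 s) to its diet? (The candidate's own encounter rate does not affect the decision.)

Yes

Current rate: (0.12×4.68 + 0.017×11.3 + 0.031×5.86)/(1 + 0.12×2.75 + 0.017×1.92 + 0.031×2.49) = 0.6496 kJ/s.
Profitability of leatherjackets: 8.26/9.13 = 0.9047 kJ/s.
0.9047 > 0.6496, so adding leatherjackets raises the average — include it.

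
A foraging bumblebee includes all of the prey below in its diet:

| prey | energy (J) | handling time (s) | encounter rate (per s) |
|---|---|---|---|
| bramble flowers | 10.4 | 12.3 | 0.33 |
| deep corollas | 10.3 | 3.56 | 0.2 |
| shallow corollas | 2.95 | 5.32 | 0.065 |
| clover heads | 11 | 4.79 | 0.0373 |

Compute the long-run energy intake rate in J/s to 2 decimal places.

0.97 J/s

R = (0.33×10.4 + 0.2×10.3 + 0.065×2.95 + 0.0373×11) / (1 + 0.33×12.3 + 0.2×3.56 + 0.065×5.32 + 0.0373×4.79) = 6.094/6.295 = 0.968 J/s.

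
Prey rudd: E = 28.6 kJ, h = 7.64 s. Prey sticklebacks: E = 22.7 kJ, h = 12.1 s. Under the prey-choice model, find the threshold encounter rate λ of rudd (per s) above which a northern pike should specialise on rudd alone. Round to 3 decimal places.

The zero-one rule: include sticklebacks iff E₂/h₂ > λE₁/(1+λh₁). Equality gives the switch point.
λE₁h₂ = E₂ + λE₂h₁ ⇒ λ = E₂/(E₁h₂ − E₂h₁) = 22.7/(346.1 − 173.4) = 0.1315 per s.

0.131 per s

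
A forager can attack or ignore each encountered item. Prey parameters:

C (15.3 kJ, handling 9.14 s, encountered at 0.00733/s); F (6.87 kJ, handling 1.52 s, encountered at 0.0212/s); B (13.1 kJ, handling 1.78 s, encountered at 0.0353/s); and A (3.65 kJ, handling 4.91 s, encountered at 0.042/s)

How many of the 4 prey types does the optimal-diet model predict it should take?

Rank by E/h (kJ/s): B 7.36, F 4.52, C 1.67, A 0.743. Include each in turn until the next type's E/h falls below the running intake rate.
Rate on top 1: 0.4351. F: 4.52 > 0.4351 → include.
Rate on top 2: 0.5553. C: 1.67 > 0.5553 → include.
Rate on top 3: 0.6198. A: 0.743 > 0.6198 → include.
Optimal diet: B, F, C, A — 4 of 4 types.

4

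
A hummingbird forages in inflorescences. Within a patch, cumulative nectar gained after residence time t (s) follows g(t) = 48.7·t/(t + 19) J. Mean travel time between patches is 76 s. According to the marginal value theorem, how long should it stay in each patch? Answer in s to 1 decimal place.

By the marginal value theorem, leave when the instantaneous gain rate g'(t) equals the habitat-wide average g(t)/(T + t).
g'(t) = 48.7·19/(t + 19)². Setting 48.7·19/(t+19)² = 48.7t/[(t+19)(76+t)] gives 19(76+t) = t(t+19), so t² = 19×76 = 1444.
t* = √1444 = 38 s.

38.0 s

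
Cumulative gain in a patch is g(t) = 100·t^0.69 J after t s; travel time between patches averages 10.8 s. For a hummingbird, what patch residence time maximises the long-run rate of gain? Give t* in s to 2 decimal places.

Maximise g(t)/(T+t): set derivative to zero → g'(t)(T+t) = g(t).
g'(t) = 0.69·100·t^-0.31. Setting 0.69·100·t^-0.31 = 100·t^0.69/(10.8+t) gives 0.69(10.8+t) = t, so 0.31·t = 0.69×10.8.
t* = 0.69×10.8/0.31 = 24.04 s.

24.04 s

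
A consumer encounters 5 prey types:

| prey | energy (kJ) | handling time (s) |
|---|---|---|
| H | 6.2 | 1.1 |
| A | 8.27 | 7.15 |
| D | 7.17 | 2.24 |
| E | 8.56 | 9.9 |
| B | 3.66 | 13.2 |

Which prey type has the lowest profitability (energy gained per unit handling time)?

B

In descending order of E/h:
H: 6.2/1.1 = 5.64 kJ/s
D: 7.17/2.24 = 3.2 kJ/s
A: 8.27/7.15 = 1.16 kJ/s
E: 8.56/9.9 = 0.865 kJ/s
B: 3.66/13.2 = 0.277 kJ/s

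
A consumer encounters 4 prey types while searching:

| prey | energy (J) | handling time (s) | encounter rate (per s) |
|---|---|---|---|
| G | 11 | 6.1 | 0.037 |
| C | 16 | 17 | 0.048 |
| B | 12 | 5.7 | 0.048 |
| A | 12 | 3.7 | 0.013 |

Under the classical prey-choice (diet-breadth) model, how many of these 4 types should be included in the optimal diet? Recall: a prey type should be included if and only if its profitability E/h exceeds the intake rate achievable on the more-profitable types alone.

4

Rank by E/h (J/s): A 3.24, B 2.11, G 1.8, C 0.941. Include each in turn until the next type's E/h falls below the running intake rate.
Rate on top 1: 0.1488. B: 2.11 > 0.1488 → include.
Rate on top 2: 0.5538. G: 1.8 > 0.5538 → include.
Rate on top 3: 0.7361. C: 0.941 > 0.7361 → include.
Optimal diet: A, B, G, C — 4 of 4 types.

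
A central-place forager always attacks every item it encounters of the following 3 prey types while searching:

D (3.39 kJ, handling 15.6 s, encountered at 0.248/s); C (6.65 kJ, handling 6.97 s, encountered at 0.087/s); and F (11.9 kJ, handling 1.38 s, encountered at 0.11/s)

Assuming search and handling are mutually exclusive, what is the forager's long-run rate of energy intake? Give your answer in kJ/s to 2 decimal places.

R = Σλ_iE_i / (1 + Σλ_ih_i)
Numerator: 0.248×3.39 + 0.087×6.65 + 0.11×11.9 = 2.728
Denominator: 1 + 0.248×15.6 + 0.087×6.97 + 0.11×1.38 = 5.627
R = 2.728/5.627 = 0.4849 kJ/s

0.48 kJ/s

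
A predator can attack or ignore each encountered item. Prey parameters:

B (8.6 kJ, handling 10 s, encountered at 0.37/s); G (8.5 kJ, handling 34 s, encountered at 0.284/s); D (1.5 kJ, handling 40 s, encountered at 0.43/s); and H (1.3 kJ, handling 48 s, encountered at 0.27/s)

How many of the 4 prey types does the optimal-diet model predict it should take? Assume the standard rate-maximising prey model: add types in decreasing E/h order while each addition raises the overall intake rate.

E/h in descending order: B 0.86, G 0.25, D 0.0375, H 0.0271 kJ/s. The optimal diet is the largest prefix of this list for which every included type satisfies E_i/h_i > R on the types above it.
Rate on top 1: 0.677. G: 0.25 < 0.677 → exclude; stop.
Optimal diet: B — 1 of 4 types.

1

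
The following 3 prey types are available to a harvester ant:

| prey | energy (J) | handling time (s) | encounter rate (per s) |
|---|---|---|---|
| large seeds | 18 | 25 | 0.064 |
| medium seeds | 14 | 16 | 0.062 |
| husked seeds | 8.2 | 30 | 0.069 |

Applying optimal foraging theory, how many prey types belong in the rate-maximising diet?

E/h in descending order: medium seeds 0.875, large seeds 0.72, husked seeds 0.273 J/s. The optimal diet is the largest prefix of this list for which every included type satisfies E_i/h_i > R on the types above it.
Rate on top 1: 0.4357. large seeds: 0.72 > 0.4357 → include.
Rate on top 2: 0.5624. husked seeds: 0.273 < 0.5624 → exclude; stop.
Optimal diet: medium seeds, large seeds — 2 of 3 types.

2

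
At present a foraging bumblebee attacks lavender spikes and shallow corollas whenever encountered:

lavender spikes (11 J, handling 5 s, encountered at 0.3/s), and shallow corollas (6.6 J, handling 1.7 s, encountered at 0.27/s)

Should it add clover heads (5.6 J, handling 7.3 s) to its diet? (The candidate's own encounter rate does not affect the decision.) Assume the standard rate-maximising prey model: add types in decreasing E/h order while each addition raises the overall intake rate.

No

Current rate: (0.3×11 + 0.27×6.6)/(1 + 0.3×5 + 0.27×1.7) = 1.717 J/s.
Profitability of clover heads: 5.6/7.3 = 0.7671 J/s.
Since 0.7671 < R, time spent handling clover heads is better spent searching.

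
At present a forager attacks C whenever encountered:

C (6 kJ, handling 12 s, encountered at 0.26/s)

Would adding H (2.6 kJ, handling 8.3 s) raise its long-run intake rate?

Current rate: (0.26×6)/(1 + 0.26×12) = 0.3786 kJ/s.
H: E/h = 2.6/8.3 = 0.3133 kJ/s.
0.3133 < 0.3786, so adding H would lower the average — exclude it.

No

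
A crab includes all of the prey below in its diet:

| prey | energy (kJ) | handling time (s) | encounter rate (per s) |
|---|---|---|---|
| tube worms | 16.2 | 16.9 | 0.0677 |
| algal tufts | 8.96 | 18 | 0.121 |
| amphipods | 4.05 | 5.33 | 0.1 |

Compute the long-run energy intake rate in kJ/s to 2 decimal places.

0.53 kJ/s

R = Σλ_iE_i / (1 + Σλ_ih_i)
Numerator: 0.0677×16.2 + 0.121×8.96 + 0.1×4.05 = 2.586
Denominator: 1 + 0.0677×16.9 + 0.121×18 + 0.1×5.33 = 4.855
R = 2.586/4.855 = 0.5326 kJ/s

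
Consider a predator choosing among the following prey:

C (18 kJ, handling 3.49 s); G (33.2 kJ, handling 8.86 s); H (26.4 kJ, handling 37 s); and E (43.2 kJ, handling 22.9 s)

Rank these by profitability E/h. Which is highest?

C

Profitability E/h (kJ/s): C = 18/3.49 = 5.16, G = 33.2/8.86 = 3.75, H = 26.4/37 = 0.714, E = 43.2/22.9 = 1.89.
Ranked: C > G > E > H.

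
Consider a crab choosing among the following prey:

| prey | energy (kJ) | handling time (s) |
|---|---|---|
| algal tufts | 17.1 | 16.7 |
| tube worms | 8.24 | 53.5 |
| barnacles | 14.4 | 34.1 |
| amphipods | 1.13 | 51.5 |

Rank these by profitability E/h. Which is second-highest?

Profitability E/h (kJ/s): algal tufts = 17.1/16.7 = 1.02, tube worms = 8.24/53.5 = 0.154, barnacles = 14.4/34.1 = 0.422, amphipods = 1.13/51.5 = 0.0219.
Ranked: algal tufts > barnacles > tube worms > amphipods.

barnacles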